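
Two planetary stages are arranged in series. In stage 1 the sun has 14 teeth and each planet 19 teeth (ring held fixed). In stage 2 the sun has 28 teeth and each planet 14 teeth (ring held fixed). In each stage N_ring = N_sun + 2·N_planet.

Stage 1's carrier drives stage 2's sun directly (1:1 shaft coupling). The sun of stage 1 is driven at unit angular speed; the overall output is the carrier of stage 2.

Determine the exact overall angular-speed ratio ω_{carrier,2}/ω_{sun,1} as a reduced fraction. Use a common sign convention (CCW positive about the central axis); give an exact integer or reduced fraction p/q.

7/99

Stage 1: N_ring = 14 + 2·19 = 52
Stage 1: 14(ω_s−ω_c) = −52(ω_r−ω_c),  ω_r=0, ω_s=1
Stage 1: 14(1−ω_c) = −52(0−ω_c)  ⇒  66ω_c = 14  ⇒  ω_c = 7/33
  ⇒ ω_c¹/ω_s¹ = 7/33
Stage 2: N_ring = 28 + 2·14 = 56
Stage 2: 28(ω_s−ω_c) = −56(ω_r−ω_c),  ω_r=0, ω_s=1
Stage 2: 28(1−ω_c) = −56(0−ω_c)  ⇒  84ω_c = 28  ⇒  ω_c = 1/3
  ⇒ ω_c²/ω_s² = 1/3
Coupling ω_s² = ω_c¹ ⇒ overall = 7/33 × 1/3 = 7/99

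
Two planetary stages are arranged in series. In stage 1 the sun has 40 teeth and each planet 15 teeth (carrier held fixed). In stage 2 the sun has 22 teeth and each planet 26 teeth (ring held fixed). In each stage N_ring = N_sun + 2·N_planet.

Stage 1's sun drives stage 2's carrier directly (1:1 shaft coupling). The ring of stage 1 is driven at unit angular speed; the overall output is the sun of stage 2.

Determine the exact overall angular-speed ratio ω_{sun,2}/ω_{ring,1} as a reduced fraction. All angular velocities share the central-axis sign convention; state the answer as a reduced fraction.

Stage 1: N_ring = 40 + 2·15 = 70
Stage 1: 40(ω_s−ω_c) = −70(ω_r−ω_c),  ω_c=0, ω_r=1
Stage 1: ω_s = 0 − (70/40)(1−0) = -7/4
  ⇒ ω_s¹/ω_r¹ = -7/4
Stage 2: N_ring = 22 + 2·26 = 74
Stage 2: 22(ω_s−ω_c) = −74(ω_r−ω_c),  ω_r=0, ω_c=1
Stage 2: ω_s = 1 − (74/22)(0−1) = 48/11
  ⇒ ω_s²/ω_c² = 48/11
Coupling ω_c² = ω_s¹ ⇒ overall = -7/4 × 48/11 = -84/11

-84/11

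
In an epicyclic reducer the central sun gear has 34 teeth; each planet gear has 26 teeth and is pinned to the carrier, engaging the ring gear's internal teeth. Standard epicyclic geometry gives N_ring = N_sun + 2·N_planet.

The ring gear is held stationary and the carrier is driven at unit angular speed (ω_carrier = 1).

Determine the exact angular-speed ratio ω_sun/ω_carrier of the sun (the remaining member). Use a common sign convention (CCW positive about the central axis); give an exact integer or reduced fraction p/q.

N_ring = 34 + 2·26 = 86
34(ω_s−ω_c) = −86(ω_r−ω_c),  ω_r=0, ω_c=1
ω_s = 1 − (86/34)(0−1) = 60/17
ω_s/ω_c = 60/17

60/17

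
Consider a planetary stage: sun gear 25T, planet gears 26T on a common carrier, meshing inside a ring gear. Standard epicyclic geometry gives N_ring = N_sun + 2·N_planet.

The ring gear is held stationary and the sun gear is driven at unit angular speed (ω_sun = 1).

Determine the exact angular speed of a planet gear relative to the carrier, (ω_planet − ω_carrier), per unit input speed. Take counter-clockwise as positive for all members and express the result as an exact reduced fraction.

N_ring = 25 + 2·26 = 77
25(ω_s−ω_c) = −77(ω_r−ω_c),  ω_r=0, ω_s=1
25(1−ω_c) = −77(0−ω_c)  ⇒  102ω_c = 25  ⇒  ω_c = 25/102
sun–planet: 25·(1−25/102) = −26·(ω_p−ω_c)  ⇒  ω_p−ω_c = −(25/26)·(77/102) = -1925/2652

-1925/2652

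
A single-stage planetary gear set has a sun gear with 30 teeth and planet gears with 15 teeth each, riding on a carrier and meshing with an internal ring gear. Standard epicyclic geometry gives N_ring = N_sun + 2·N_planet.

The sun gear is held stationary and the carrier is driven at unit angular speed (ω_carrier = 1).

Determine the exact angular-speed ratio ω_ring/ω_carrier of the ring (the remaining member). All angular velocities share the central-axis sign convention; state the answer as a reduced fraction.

N_ring = 30 + 2·15 = 60
30(ω_s−ω_c) = −60(ω_r−ω_c),  ω_s=0, ω_c=1
ω_r = 1 − (30/60)(0−1) = 3/2
ω_r/ω_c = 3/2

3/2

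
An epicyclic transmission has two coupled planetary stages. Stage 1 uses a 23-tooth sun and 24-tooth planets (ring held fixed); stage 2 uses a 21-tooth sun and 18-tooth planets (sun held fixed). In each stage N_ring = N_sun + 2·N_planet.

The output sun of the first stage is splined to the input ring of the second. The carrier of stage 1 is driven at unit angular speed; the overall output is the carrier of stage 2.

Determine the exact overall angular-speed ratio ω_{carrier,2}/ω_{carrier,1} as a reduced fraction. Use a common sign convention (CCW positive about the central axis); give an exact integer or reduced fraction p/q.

893/299

Stage 1: N_ring = 23 + 2·24 = 71
Stage 1: 23(ω_s−ω_c) = −71(ω_r−ω_c),  ω_r=0, ω_c=1
Stage 1: ω_s = 1 − (71/23)(0−1) = 94/23
  ⇒ ω_s¹/ω_c¹ = 94/23
Stage 2: N_ring = 21 + 2·18 = 57
Stage 2: 21(ω_s−ω_c) = −57(ω_r−ω_c),  ω_s=0, ω_r=1
Stage 2: 21(0−ω_c) = −57(1−ω_c)  ⇒  78ω_c = 57  ⇒  ω_c = 19/26
  ⇒ ω_c²/ω_r² = 19/26
Coupling ω_r² = ω_s¹ ⇒ overall = 94/23 × 19/26 = 893/299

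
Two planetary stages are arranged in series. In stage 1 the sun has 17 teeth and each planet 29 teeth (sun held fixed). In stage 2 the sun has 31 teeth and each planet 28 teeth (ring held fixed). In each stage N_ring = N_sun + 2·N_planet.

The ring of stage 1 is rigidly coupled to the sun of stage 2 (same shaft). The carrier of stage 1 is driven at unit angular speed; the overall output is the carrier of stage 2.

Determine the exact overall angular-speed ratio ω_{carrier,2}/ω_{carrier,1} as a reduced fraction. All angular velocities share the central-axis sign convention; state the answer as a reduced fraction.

1426/4425

Stage 1: N_ring = 17 + 2·29 = 75
Stage 1: 17(ω_s−ω_c) = −75(ω_r−ω_c),  ω_s=0, ω_c=1
Stage 1: ω_r = 1 − (17/75)(0−1) = 92/75
  ⇒ ω_r¹/ω_c¹ = 92/75
Stage 2: N_ring = 31 + 2·28 = 87
Stage 2: 31(ω_s−ω_c) = −87(ω_r−ω_c),  ω_r=0, ω_s=1
Stage 2: 31(1−ω_c) = −87(0−ω_c)  ⇒  118ω_c = 31  ⇒  ω_c = 31/118
  ⇒ ω_c²/ω_s² = 31/118
Coupling ω_s² = ω_r¹ ⇒ overall = 92/75 × 31/118 = 1426/4425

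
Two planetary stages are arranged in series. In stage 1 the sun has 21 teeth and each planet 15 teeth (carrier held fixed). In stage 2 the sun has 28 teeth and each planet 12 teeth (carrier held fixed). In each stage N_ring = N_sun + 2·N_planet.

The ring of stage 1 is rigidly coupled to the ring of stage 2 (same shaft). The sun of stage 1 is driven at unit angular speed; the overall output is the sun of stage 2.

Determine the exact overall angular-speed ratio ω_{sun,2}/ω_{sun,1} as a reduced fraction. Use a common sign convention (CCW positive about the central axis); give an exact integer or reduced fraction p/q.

13/17

Stage 1: N_ring = 21 + 2·15 = 51
Stage 1: 21(ω_s−ω_c) = −51(ω_r−ω_c),  ω_c=0, ω_s=1
Stage 1: ω_r = 0 − (21/51)(1−0) = -7/17
  ⇒ ω_r¹/ω_s¹ = -7/17
Stage 2: N_ring = 28 + 2·12 = 52
Stage 2: 28(ω_s−ω_c) = −52(ω_r−ω_c),  ω_c=0, ω_r=1
Stage 2: ω_s = 0 − (52/28)(1−0) = -13/7
  ⇒ ω_s²/ω_r² = -13/7
Coupling ω_r² = ω_r¹ ⇒ overall = -7/17 × -13/7 = 13/17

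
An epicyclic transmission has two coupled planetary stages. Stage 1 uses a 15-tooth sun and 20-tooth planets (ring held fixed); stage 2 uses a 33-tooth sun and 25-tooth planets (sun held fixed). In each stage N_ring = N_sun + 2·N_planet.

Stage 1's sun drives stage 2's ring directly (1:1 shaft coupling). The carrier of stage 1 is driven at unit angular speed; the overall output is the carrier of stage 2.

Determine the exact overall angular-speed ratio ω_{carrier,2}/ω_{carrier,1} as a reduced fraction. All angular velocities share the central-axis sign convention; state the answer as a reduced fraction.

Stage 1: N_ring = 15 + 2·20 = 55
Stage 1: 15(ω_s−ω_c) = −55(ω_r−ω_c),  ω_r=0, ω_c=1
Stage 1: ω_s = 1 − (55/15)(0−1) = 14/3
  ⇒ ω_s¹/ω_c¹ = 14/3
Stage 2: N_ring = 33 + 2·25 = 83
Stage 2: 33(ω_s−ω_c) = −83(ω_r−ω_c),  ω_s=0, ω_r=1
Stage 2: 33(0−ω_c) = −83(1−ω_c)  ⇒  116ω_c = 83  ⇒  ω_c = 83/116
  ⇒ ω_c²/ω_r² = 83/116
Coupling ω_r² = ω_s¹ ⇒ overall = 14/3 × 83/116 = 581/174

581/174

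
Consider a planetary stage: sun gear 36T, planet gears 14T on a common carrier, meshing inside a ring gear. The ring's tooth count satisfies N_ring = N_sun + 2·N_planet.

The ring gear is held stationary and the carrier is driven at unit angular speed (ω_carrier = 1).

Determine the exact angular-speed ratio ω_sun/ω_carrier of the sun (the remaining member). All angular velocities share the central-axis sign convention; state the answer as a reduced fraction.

25/9

N_ring = 36 + 2·14 = 64
36(ω_s−ω_c) = −64(ω_r−ω_c),  ω_r=0, ω_c=1
ω_s = 1 − (64/36)(0−1) = 25/9
ω_s/ω_c = 25/9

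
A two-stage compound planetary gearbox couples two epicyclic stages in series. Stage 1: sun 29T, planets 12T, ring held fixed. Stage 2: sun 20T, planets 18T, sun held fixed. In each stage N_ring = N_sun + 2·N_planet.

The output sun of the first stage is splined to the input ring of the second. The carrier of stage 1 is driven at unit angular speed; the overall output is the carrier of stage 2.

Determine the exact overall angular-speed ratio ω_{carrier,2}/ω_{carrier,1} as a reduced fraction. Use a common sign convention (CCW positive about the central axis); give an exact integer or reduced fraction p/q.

1148/551

Stage 1: N_ring = 29 + 2·12 = 53
Stage 1: 29(ω_s−ω_c) = −53(ω_r−ω_c),  ω_r=0, ω_c=1
Stage 1: ω_s = 1 − (53/29)(0−1) = 82/29
  ⇒ ω_s¹/ω_c¹ = 82/29
Stage 2: N_ring = 20 + 2·18 = 56
Stage 2: 20(ω_s−ω_c) = −56(ω_r−ω_c),  ω_s=0, ω_r=1
Stage 2: 20(0−ω_c) = −56(1−ω_c)  ⇒  76ω_c = 56  ⇒  ω_c = 14/19
  ⇒ ω_c²/ω_r² = 14/19
Coupling ω_r² = ω_s¹ ⇒ overall = 82/29 × 14/19 = 1148/551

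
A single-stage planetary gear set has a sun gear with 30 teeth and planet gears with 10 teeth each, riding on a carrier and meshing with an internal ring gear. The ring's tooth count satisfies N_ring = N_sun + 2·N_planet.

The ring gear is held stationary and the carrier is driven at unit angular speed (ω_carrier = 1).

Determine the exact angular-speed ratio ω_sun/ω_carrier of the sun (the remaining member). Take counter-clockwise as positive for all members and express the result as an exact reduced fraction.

8/3

N_ring = 30 + 2·10 = 50
30(ω_s−ω_c) = −50(ω_r−ω_c),  ω_r=0, ω_c=1
ω_s = 1 − (50/30)(0−1) = 8/3
ω_s/ω_c = 8/3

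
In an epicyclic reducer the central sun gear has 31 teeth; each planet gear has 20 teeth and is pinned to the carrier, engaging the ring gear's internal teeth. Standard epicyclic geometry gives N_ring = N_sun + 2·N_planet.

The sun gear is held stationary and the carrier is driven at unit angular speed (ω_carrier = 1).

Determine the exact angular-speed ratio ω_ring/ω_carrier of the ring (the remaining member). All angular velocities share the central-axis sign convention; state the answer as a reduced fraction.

N_ring = 31 + 2·20 = 71
31(ω_s−ω_c) = −71(ω_r−ω_c),  ω_s=0, ω_c=1
ω_r = 1 − (31/71)(0−1) = 102/71
ω_r/ω_c = 102/71

102/71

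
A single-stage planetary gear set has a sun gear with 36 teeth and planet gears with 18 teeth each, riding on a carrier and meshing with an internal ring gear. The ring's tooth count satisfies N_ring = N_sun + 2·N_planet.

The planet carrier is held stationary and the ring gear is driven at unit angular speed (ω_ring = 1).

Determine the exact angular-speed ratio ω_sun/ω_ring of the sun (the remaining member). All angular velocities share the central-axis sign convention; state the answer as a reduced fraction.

-2

N_ring = 36 + 2·18 = 72
36(ω_s−ω_c) = −72(ω_r−ω_c),  ω_c=0, ω_r=1
ω_s = 0 − (72/36)(1−0) = -2
ω_s/ω_r = -2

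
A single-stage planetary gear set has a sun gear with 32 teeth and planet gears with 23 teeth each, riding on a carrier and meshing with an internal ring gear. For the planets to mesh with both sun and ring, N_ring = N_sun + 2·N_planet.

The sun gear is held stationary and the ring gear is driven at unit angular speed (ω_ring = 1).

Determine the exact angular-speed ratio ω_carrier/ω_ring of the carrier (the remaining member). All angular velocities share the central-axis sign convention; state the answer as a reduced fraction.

N_ring = 32 + 2·23 = 78
32(ω_s−ω_c) = −78(ω_r−ω_c),  ω_s=0, ω_r=1
32(0−ω_c) = −78(1−ω_c)  ⇒  110ω_c = 78  ⇒  ω_c = 39/55
ω_c/ω_r = 39/55

39/55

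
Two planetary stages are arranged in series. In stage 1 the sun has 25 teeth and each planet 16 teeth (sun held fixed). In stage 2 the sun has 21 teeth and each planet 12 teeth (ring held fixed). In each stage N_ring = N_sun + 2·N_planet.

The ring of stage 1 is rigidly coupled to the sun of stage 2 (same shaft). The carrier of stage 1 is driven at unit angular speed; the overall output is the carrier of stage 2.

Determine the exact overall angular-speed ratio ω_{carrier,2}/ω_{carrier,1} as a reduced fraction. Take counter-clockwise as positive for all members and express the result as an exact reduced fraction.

Stage 1: N_ring = 25 + 2·16 = 57
Stage 1: 25(ω_s−ω_c) = −57(ω_r−ω_c),  ω_s=0, ω_c=1
Stage 1: ω_r = 1 − (25/57)(0−1) = 82/57
  ⇒ ω_r¹/ω_c¹ = 82/57
Stage 2: N_ring = 21 + 2·12 = 45
Stage 2: 21(ω_s−ω_c) = −45(ω_r−ω_c),  ω_r=0, ω_s=1
Stage 2: 21(1−ω_c) = −45(0−ω_c)  ⇒  66ω_c = 21  ⇒  ω_c = 7/22
  ⇒ ω_c²/ω_s² = 7/22
Coupling ω_s² = ω_r¹ ⇒ overall = 82/57 × 7/22 = 287/627

287/627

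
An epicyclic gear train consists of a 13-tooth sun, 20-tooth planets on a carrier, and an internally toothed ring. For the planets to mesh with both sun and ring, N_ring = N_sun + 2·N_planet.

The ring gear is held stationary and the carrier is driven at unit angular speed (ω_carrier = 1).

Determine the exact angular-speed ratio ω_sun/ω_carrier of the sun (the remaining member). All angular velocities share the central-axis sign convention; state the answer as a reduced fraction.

N_ring = 13 + 2·20 = 53
13(ω_s−ω_c) = −53(ω_r−ω_c),  ω_r=0, ω_c=1
ω_s = 1 − (53/13)(0−1) = 66/13
ω_s/ω_c = 66/13

66/13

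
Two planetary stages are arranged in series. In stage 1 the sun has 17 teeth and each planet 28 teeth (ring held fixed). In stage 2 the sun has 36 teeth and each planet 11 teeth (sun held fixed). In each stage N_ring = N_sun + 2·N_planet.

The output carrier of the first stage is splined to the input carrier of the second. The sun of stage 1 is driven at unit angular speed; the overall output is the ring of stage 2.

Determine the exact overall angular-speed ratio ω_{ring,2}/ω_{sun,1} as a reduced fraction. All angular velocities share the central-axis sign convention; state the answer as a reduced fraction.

799/2610

Stage 1: N_ring = 17 + 2·28 = 73
Stage 1: 17(ω_s−ω_c) = −73(ω_r−ω_c),  ω_r=0, ω_s=1
Stage 1: 17(1−ω_c) = −73(0−ω_c)  ⇒  90ω_c = 17  ⇒  ω_c = 17/90
  ⇒ ω_c¹/ω_s¹ = 17/90
Stage 2: N_ring = 36 + 2·11 = 58
Stage 2: 36(ω_s−ω_c) = −58(ω_r−ω_c),  ω_s=0, ω_c=1
Stage 2: ω_r = 1 − (36/58)(0−1) = 47/29
  ⇒ ω_r²/ω_c² = 47/29
Coupling ω_c² = ω_c¹ ⇒ overall = 17/90 × 47/29 = 799/2610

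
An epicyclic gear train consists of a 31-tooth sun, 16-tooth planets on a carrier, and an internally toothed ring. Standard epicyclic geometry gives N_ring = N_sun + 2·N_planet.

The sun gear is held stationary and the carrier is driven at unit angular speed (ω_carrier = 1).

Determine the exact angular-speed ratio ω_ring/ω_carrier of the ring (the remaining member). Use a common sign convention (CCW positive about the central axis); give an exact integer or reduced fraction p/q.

N_ring = 31 + 2·16 = 63
31(ω_s−ω_c) = −63(ω_r−ω_c),  ω_s=0, ω_c=1
ω_r = 1 − (31/63)(0−1) = 94/63
ω_r/ω_c = 94/63

94/63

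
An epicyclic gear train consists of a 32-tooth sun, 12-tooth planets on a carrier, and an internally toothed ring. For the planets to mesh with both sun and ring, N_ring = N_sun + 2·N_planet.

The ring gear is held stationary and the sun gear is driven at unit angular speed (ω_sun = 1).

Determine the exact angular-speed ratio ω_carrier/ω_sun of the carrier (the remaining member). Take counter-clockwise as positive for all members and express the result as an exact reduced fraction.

N_ring = 32 + 2·12 = 56
32(ω_s−ω_c) = −56(ω_r−ω_c),  ω_r=0, ω_s=1
32(1−ω_c) = −56(0−ω_c)  ⇒  88ω_c = 32  ⇒  ω_c = 4/11
ω_c/ω_s = 4/11

4/11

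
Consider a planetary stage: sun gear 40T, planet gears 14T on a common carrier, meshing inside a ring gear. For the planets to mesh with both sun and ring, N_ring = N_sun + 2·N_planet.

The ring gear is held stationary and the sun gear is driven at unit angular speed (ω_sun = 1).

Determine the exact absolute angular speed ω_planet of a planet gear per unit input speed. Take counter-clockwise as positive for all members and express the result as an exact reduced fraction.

N_ring = 40 + 2·14 = 68
40(ω_s−ω_c) = −68(ω_r−ω_c),  ω_r=0, ω_s=1
40(1−ω_c) = −68(0−ω_c)  ⇒  108ω_c = 40  ⇒  ω_c = 10/27
sun–planet: 40·(1−10/27) = −14·(ω_p−ω_c)  ⇒  ω_p−ω_c = −(40/14)·(17/27) = -340/189
ω_p = 10/27 − 340/189 = -10/7

-10/7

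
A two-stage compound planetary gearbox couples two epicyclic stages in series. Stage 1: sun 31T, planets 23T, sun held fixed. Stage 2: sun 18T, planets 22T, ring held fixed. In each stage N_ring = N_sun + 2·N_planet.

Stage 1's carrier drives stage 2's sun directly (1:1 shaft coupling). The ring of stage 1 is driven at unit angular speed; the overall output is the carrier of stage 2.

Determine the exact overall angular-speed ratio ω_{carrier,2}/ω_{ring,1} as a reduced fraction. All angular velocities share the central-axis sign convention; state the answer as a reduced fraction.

77/480

Stage 1: N_ring = 31 + 2·23 = 77
Stage 1: 31(ω_s−ω_c) = −77(ω_r−ω_c),  ω_s=0, ω_r=1
Stage 1: 31(0−ω_c) = −77(1−ω_c)  ⇒  108ω_c = 77  ⇒  ω_c = 77/108
  ⇒ ω_c¹/ω_r¹ = 77/108
Stage 2: N_ring = 18 + 2·22 = 62
Stage 2: 18(ω_s−ω_c) = −62(ω_r−ω_c),  ω_r=0, ω_s=1
Stage 2: 18(1−ω_c) = −62(0−ω_c)  ⇒  80ω_c = 18  ⇒  ω_c = 9/40
  ⇒ ω_c²/ω_s² = 9/40
Coupling ω_s² = ω_c¹ ⇒ overall = 77/108 × 9/40 = 77/480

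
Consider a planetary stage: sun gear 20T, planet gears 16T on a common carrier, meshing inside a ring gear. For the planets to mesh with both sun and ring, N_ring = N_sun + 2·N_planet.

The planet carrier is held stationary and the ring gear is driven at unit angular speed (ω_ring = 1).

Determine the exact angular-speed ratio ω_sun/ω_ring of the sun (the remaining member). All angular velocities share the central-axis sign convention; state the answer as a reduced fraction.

N_ring = 20 + 2·16 = 52
20(ω_s−ω_c) = −52(ω_r−ω_c),  ω_c=0, ω_r=1
ω_s = 0 − (52/20)(1−0) = -13/5
ω_s/ω_r = -13/5

-13/5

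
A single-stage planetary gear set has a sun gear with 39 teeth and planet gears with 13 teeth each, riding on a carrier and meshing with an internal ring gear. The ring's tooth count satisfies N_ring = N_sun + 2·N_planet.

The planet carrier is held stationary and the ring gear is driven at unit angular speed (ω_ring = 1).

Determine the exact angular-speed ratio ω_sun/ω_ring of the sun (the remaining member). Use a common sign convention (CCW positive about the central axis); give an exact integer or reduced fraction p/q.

N_ring = 39 + 2·13 = 65
39(ω_s−ω_c) = −65(ω_r−ω_c),  ω_c=0, ω_r=1
ω_s = 0 − (65/39)(1−0) = -5/3
ω_s/ω_r = -5/3

-5/3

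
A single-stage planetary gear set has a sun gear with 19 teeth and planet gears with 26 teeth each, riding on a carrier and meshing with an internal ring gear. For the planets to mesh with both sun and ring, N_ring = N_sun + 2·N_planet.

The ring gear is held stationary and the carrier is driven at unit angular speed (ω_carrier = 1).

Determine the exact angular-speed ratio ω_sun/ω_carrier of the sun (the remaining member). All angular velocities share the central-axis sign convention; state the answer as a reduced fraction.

90/19

N_ring = 19 + 2·26 = 71
19(ω_s−ω_c) = −71(ω_r−ω_c),  ω_r=0, ω_c=1
ω_s = 1 − (71/19)(0−1) = 90/19
ω_s/ω_c = 90/19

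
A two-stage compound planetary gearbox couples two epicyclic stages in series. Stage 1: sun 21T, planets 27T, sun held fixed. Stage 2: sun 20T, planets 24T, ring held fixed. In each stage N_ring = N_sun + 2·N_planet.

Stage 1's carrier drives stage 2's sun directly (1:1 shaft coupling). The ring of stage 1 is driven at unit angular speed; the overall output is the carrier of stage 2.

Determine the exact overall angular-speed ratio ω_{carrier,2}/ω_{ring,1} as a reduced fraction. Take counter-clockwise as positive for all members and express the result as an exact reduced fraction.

125/704

Stage 1: N_ring = 21 + 2·27 = 75
Stage 1: 21(ω_s−ω_c) = −75(ω_r−ω_c),  ω_s=0, ω_r=1
Stage 1: 21(0−ω_c) = −75(1−ω_c)  ⇒  96ω_c = 75  ⇒  ω_c = 25/32
  ⇒ ω_c¹/ω_r¹ = 25/32
Stage 2: N_ring = 20 + 2·24 = 68
Stage 2: 20(ω_s−ω_c) = −68(ω_r−ω_c),  ω_r=0, ω_s=1
Stage 2: 20(1−ω_c) = −68(0−ω_c)  ⇒  88ω_c = 20  ⇒  ω_c = 5/22
  ⇒ ω_c²/ω_s² = 5/22
Coupling ω_s² = ω_c¹ ⇒ overall = 25/32 × 5/22 = 125/704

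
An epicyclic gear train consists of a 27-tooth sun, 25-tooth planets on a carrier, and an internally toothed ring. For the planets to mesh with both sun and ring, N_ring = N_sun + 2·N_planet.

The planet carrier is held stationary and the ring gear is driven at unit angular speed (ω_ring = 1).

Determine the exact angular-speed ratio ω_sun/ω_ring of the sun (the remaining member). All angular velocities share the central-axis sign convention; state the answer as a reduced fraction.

N_ring = 27 + 2·25 = 77
27(ω_s−ω_c) = −77(ω_r−ω_c),  ω_c=0, ω_r=1
ω_s = 0 − (77/27)(1−0) = -77/27
ω_s/ω_r = -77/27

-77/27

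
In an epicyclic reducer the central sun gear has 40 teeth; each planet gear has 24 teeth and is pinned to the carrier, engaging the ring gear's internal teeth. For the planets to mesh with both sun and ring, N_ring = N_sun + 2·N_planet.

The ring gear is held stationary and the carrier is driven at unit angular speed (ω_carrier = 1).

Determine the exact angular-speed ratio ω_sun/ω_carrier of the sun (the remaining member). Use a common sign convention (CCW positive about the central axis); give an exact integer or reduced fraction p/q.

16/5

N_ring = 40 + 2·24 = 88
40(ω_s−ω_c) = −88(ω_r−ω_c),  ω_r=0, ω_c=1
ω_s = 1 − (88/40)(0−1) = 16/5
ω_s/ω_c = 16/5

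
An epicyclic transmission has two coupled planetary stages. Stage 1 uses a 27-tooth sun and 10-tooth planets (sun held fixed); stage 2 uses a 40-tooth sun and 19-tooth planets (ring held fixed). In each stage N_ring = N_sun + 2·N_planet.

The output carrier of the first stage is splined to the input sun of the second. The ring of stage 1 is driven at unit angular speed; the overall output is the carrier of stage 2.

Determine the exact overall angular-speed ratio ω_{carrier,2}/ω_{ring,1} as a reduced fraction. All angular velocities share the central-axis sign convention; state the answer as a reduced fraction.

470/2183

Stage 1: N_ring = 27 + 2·10 = 47
Stage 1: 27(ω_s−ω_c) = −47(ω_r−ω_c),  ω_s=0, ω_r=1
Stage 1: 27(0−ω_c) = −47(1−ω_c)  ⇒  74ω_c = 47  ⇒  ω_c = 47/74
  ⇒ ω_c¹/ω_r¹ = 47/74
Stage 2: N_ring = 40 + 2·19 = 78
Stage 2: 40(ω_s−ω_c) = −78(ω_r−ω_c),  ω_r=0, ω_s=1
Stage 2: 40(1−ω_c) = −78(0−ω_c)  ⇒  118ω_c = 40  ⇒  ω_c = 20/59
  ⇒ ω_c²/ω_s² = 20/59
Coupling ω_s² = ω_c¹ ⇒ overall = 47/74 × 20/59 = 470/2183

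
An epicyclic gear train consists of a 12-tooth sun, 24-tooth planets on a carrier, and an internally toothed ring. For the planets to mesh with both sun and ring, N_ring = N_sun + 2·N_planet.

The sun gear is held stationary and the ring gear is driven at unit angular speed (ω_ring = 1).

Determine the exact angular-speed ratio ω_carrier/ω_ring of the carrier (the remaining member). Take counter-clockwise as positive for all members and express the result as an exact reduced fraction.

N_ring = 12 + 2·24 = 60
12(ω_s−ω_c) = −60(ω_r−ω_c),  ω_s=0, ω_r=1
12(0−ω_c) = −60(1−ω_c)  ⇒  72ω_c = 60  ⇒  ω_c = 5/6
ω_c/ω_r = 5/6

5/6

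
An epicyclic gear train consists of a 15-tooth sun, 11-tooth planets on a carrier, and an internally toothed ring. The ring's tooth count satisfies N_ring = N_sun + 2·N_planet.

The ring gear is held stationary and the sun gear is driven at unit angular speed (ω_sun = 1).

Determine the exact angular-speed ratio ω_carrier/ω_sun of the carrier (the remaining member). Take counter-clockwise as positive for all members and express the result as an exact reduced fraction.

N_ring = 15 + 2·11 = 37
15(ω_s−ω_c) = −37(ω_r−ω_c),  ω_r=0, ω_s=1
15(1−ω_c) = −37(0−ω_c)  ⇒  52ω_c = 15  ⇒  ω_c = 15/52
ω_c/ω_s = 15/52

15/52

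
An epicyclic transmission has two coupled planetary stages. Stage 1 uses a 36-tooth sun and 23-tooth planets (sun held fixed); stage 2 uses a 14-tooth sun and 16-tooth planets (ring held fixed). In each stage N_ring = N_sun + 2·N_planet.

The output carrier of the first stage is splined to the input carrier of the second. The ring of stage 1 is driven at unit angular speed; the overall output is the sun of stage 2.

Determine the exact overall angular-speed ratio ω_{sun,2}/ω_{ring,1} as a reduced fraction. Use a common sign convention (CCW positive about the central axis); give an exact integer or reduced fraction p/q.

1230/413

Stage 1: N_ring = 36 + 2·23 = 82
Stage 1: 36(ω_s−ω_c) = −82(ω_r−ω_c),  ω_s=0, ω_r=1
Stage 1: 36(0−ω_c) = −82(1−ω_c)  ⇒  118ω_c = 82  ⇒  ω_c = 41/59
  ⇒ ω_c¹/ω_r¹ = 41/59
Stage 2: N_ring = 14 + 2·16 = 46
Stage 2: 14(ω_s−ω_c) = −46(ω_r−ω_c),  ω_r=0, ω_c=1
Stage 2: ω_s = 1 − (46/14)(0−1) = 30/7
  ⇒ ω_s²/ω_c² = 30/7
Coupling ω_c² = ω_c¹ ⇒ overall = 41/59 × 30/7 = 1230/413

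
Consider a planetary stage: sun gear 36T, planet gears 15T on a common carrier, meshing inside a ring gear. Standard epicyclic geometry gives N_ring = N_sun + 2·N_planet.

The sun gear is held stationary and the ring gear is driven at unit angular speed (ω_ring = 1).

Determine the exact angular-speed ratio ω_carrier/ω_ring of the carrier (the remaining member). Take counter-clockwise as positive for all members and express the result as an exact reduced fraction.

N_ring = 36 + 2·15 = 66
36(ω_s−ω_c) = −66(ω_r−ω_c),  ω_s=0, ω_r=1
36(0−ω_c) = −66(1−ω_c)  ⇒  102ω_c = 66  ⇒  ω_c = 11/17
ω_c/ω_r = 11/17

11/17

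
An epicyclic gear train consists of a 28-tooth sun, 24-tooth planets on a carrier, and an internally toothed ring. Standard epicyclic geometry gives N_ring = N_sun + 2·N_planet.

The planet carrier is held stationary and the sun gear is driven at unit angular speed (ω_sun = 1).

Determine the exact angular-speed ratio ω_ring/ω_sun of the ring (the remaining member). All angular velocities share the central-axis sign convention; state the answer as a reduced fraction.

N_ring = 28 + 2·24 = 76
28(ω_s−ω_c) = −76(ω_r−ω_c),  ω_c=0, ω_s=1
ω_r = 0 − (28/76)(1−0) = -7/19
ω_r/ω_s = -7/19

-7/19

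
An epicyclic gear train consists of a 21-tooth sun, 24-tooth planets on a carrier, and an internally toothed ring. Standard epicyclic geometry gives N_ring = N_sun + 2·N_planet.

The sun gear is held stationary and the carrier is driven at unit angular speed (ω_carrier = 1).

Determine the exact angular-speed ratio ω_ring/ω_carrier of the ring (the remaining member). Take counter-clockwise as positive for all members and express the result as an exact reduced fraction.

30/23

N_ring = 21 + 2·24 = 69
21(ω_s−ω_c) = −69(ω_r−ω_c),  ω_s=0, ω_c=1
ω_r = 1 − (21/69)(0−1) = 30/23
ω_r/ω_c = 30/23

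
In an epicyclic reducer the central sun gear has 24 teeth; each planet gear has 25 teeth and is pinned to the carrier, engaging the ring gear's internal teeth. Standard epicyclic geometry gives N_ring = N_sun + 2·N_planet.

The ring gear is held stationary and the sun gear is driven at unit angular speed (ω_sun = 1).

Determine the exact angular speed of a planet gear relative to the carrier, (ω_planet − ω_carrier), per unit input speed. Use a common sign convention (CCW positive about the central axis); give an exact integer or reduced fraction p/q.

N_ring = 24 + 2·25 = 74
24(ω_s−ω_c) = −74(ω_r−ω_c),  ω_r=0, ω_s=1
24(1−ω_c) = −74(0−ω_c)  ⇒  98ω_c = 24  ⇒  ω_c = 12/49
sun–planet: 24·(1−12/49) = −25·(ω_p−ω_c)  ⇒  ω_p−ω_c = −(24/25)·(37/49) = -888/1225

-888/1225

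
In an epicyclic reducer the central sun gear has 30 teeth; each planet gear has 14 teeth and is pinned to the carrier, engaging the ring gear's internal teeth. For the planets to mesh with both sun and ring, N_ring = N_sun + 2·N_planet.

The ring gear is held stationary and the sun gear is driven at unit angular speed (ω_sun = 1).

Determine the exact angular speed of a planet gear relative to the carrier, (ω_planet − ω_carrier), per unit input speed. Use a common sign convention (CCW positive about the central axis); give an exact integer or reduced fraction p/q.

-435/308

N_ring = 30 + 2·14 = 58
30(ω_s−ω_c) = −58(ω_r−ω_c),  ω_r=0, ω_s=1
30(1−ω_c) = −58(0−ω_c)  ⇒  88ω_c = 30  ⇒  ω_c = 15/44
sun–planet: 30·(1−15/44) = −14·(ω_p−ω_c)  ⇒  ω_p−ω_c = −(30/14)·(29/44) = -435/308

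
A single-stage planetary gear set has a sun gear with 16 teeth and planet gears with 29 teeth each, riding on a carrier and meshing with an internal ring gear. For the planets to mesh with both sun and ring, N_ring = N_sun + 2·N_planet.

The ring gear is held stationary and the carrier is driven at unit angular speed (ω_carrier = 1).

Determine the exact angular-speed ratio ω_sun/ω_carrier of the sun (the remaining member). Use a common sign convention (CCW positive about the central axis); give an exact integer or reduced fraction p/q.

N_ring = 16 + 2·29 = 74
16(ω_s−ω_c) = −74(ω_r−ω_c),  ω_r=0, ω_c=1
ω_s = 1 − (74/16)(0−1) = 45/8
ω_s/ω_c = 45/8

45/8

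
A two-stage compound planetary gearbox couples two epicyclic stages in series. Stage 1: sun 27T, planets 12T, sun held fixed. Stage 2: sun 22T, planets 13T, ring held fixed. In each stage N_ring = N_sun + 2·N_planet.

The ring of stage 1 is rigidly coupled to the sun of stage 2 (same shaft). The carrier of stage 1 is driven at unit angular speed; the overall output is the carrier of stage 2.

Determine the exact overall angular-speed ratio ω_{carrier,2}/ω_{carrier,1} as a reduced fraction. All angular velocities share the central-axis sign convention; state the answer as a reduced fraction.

286/595

Stage 1: N_ring = 27 + 2·12 = 51
Stage 1: 27(ω_s−ω_c) = −51(ω_r−ω_c),  ω_s=0, ω_c=1
Stage 1: ω_r = 1 − (27/51)(0−1) = 26/17
  ⇒ ω_r¹/ω_c¹ = 26/17
Stage 2: N_ring = 22 + 2·13 = 48
Stage 2: 22(ω_s−ω_c) = −48(ω_r−ω_c),  ω_r=0, ω_s=1
Stage 2: 22(1−ω_c) = −48(0−ω_c)  ⇒  70ω_c = 22  ⇒  ω_c = 11/35
  ⇒ ω_c²/ω_s² = 11/35
Coupling ω_s² = ω_r¹ ⇒ overall = 26/17 × 11/35 = 286/595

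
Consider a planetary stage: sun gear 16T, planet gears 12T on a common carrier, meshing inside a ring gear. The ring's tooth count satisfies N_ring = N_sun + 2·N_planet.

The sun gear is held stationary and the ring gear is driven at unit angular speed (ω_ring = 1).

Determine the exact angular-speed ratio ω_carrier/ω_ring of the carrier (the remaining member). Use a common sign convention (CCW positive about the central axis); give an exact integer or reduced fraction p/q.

N_ring = 16 + 2·12 = 40
16(ω_s−ω_c) = −40(ω_r−ω_c),  ω_s=0, ω_r=1
16(0−ω_c) = −40(1−ω_c)  ⇒  56ω_c = 40  ⇒  ω_c = 5/7
ω_c/ω_r = 5/7

5/7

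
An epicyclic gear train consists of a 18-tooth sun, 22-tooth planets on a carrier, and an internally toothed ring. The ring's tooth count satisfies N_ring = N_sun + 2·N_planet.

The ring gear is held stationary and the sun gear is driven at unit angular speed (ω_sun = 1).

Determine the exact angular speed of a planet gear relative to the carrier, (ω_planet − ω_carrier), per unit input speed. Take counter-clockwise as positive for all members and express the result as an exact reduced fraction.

N_ring = 18 + 2·22 = 62
18(ω_s−ω_c) = −62(ω_r−ω_c),  ω_r=0, ω_s=1
18(1−ω_c) = −62(0−ω_c)  ⇒  80ω_c = 18  ⇒  ω_c = 9/40
sun–planet: 18·(1−9/40) = −22·(ω_p−ω_c)  ⇒  ω_p−ω_c = −(18/22)·(31/40) = -279/440

-279/440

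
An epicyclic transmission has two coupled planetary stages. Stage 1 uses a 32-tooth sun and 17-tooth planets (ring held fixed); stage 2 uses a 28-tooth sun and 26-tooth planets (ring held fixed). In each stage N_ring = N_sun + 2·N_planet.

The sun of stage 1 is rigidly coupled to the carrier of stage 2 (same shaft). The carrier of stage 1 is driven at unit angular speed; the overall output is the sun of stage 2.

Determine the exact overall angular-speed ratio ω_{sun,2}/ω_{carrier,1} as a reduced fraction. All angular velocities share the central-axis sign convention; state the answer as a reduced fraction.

Stage 1: N_ring = 32 + 2·17 = 66
Stage 1: 32(ω_s−ω_c) = −66(ω_r−ω_c),  ω_r=0, ω_c=1
Stage 1: ω_s = 1 − (66/32)(0−1) = 49/16
  ⇒ ω_s¹/ω_c¹ = 49/16
Stage 2: N_ring = 28 + 2·26 = 80
Stage 2: 28(ω_s−ω_c) = −80(ω_r−ω_c),  ω_r=0, ω_c=1
Stage 2: ω_s = 1 − (80/28)(0−1) = 27/7
  ⇒ ω_s²/ω_c² = 27/7
Coupling ω_c² = ω_s¹ ⇒ overall = 49/16 × 27/7 = 189/16

189/16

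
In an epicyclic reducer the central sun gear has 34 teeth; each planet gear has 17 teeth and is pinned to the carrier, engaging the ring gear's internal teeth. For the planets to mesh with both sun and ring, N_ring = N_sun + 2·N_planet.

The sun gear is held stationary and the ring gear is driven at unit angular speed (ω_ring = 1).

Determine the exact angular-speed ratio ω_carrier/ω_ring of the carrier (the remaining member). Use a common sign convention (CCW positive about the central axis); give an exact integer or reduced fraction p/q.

N_ring = 34 + 2·17 = 68
34(ω_s−ω_c) = −68(ω_r−ω_c),  ω_s=0, ω_r=1
34(0−ω_c) = −68(1−ω_c)  ⇒  102ω_c = 68  ⇒  ω_c = 2/3
ω_c/ω_r = 2/3

2/3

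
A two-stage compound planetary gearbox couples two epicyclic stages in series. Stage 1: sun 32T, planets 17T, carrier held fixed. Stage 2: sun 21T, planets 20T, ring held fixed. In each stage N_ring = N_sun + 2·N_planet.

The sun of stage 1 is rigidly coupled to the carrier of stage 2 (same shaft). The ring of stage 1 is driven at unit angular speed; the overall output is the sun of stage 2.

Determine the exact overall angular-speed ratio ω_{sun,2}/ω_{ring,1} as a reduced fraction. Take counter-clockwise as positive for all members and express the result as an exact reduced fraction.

Stage 1: N_ring = 32 + 2·17 = 66
Stage 1: 32(ω_s−ω_c) = −66(ω_r−ω_c),  ω_c=0, ω_r=1
Stage 1: ω_s = 0 − (66/32)(1−0) = -33/16
  ⇒ ω_s¹/ω_r¹ = -33/16
Stage 2: N_ring = 21 + 2·20 = 61
Stage 2: 21(ω_s−ω_c) = −61(ω_r−ω_c),  ω_r=0, ω_c=1
Stage 2: ω_s = 1 − (61/21)(0−1) = 82/21
  ⇒ ω_s²/ω_c² = 82/21
Coupling ω_c² = ω_s¹ ⇒ overall = -33/16 × 82/21 = -451/56

-451/56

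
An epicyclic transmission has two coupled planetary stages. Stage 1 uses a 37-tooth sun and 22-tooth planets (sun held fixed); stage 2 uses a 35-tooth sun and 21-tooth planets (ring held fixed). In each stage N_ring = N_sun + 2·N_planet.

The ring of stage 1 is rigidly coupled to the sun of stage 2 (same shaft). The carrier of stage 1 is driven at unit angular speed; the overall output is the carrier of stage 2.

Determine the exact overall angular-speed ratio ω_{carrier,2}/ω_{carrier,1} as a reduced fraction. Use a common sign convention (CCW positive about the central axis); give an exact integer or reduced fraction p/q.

Stage 1: N_ring = 37 + 2·22 = 81
Stage 1: 37(ω_s−ω_c) = −81(ω_r−ω_c),  ω_s=0, ω_c=1
Stage 1: ω_r = 1 − (37/81)(0−1) = 118/81
  ⇒ ω_r¹/ω_c¹ = 118/81
Stage 2: N_ring = 35 + 2·21 = 77
Stage 2: 35(ω_s−ω_c) = −77(ω_r−ω_c),  ω_r=0, ω_s=1
Stage 2: 35(1−ω_c) = −77(0−ω_c)  ⇒  112ω_c = 35  ⇒  ω_c = 5/16
  ⇒ ω_c²/ω_s² = 5/16
Coupling ω_s² = ω_r¹ ⇒ overall = 118/81 × 5/16 = 295/648

295/648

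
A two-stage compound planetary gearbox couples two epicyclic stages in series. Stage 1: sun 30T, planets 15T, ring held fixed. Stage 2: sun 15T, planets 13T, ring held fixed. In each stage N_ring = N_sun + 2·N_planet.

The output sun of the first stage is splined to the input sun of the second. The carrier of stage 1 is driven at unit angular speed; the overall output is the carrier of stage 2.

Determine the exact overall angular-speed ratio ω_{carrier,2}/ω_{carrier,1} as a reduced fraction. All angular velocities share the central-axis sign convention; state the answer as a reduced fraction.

45/56

Stage 1: N_ring = 30 + 2·15 = 60
Stage 1: 30(ω_s−ω_c) = −60(ω_r−ω_c),  ω_r=0, ω_c=1
Stage 1: ω_s = 1 − (60/30)(0−1) = 3
  ⇒ ω_s¹/ω_c¹ = 3
Stage 2: N_ring = 15 + 2·13 = 41
Stage 2: 15(ω_s−ω_c) = −41(ω_r−ω_c),  ω_r=0, ω_s=1
Stage 2: 15(1−ω_c) = −41(0−ω_c)  ⇒  56ω_c = 15  ⇒  ω_c = 15/56
  ⇒ ω_c²/ω_s² = 15/56
Coupling ω_s² = ω_s¹ ⇒ overall = 3 × 15/56 = 45/56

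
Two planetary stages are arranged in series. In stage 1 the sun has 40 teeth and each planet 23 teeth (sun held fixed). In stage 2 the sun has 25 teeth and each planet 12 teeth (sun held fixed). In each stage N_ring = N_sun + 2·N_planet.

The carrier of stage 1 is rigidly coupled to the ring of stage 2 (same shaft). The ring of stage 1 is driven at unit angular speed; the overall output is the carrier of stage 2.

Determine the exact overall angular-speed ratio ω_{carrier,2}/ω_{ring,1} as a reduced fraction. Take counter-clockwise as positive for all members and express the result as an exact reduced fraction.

Stage 1: N_ring = 40 + 2·23 = 86
Stage 1: 40(ω_s−ω_c) = −86(ω_r−ω_c),  ω_s=0, ω_r=1
Stage 1: 40(0−ω_c) = −86(1−ω_c)  ⇒  126ω_c = 86  ⇒  ω_c = 43/63
  ⇒ ω_c¹/ω_r¹ = 43/63
Stage 2: N_ring = 25 + 2·12 = 49
Stage 2: 25(ω_s−ω_c) = −49(ω_r−ω_c),  ω_s=0, ω_r=1
Stage 2: 25(0−ω_c) = −49(1−ω_c)  ⇒  74ω_c = 49  ⇒  ω_c = 49/74
  ⇒ ω_c²/ω_r² = 49/74
Coupling ω_r² = ω_c¹ ⇒ overall = 43/63 × 49/74 = 301/666

301/666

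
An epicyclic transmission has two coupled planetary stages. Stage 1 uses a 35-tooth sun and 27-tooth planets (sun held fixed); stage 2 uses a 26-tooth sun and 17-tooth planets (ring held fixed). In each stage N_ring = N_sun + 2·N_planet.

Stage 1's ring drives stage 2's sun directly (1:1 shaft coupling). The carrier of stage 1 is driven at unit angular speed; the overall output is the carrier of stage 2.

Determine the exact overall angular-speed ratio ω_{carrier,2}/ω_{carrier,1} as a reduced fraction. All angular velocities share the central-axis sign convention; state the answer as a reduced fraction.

1612/3827

Stage 1: N_ring = 35 + 2·27 = 89
Stage 1: 35(ω_s−ω_c) = −89(ω_r−ω_c),  ω_s=0, ω_c=1
Stage 1: ω_r = 1 − (35/89)(0−1) = 124/89
  ⇒ ω_r¹/ω_c¹ = 124/89
Stage 2: N_ring = 26 + 2·17 = 60
Stage 2: 26(ω_s−ω_c) = −60(ω_r−ω_c),  ω_r=0, ω_s=1
Stage 2: 26(1−ω_c) = −60(0−ω_c)  ⇒  86ω_c = 26  ⇒  ω_c = 13/43
  ⇒ ω_c²/ω_s² = 13/43
Coupling ω_s² = ω_r¹ ⇒ overall = 124/89 × 13/43 = 1612/3827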